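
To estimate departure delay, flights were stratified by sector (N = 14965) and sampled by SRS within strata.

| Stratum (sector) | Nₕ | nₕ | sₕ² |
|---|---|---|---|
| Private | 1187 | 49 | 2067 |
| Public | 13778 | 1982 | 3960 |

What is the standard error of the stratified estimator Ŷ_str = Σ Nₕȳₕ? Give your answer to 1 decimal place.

Var(Ŷ_str) = Σₕ Nₕ²(1 − fₕ)sₕ²/nₕ.
Private: 1187²·(1 − 49/1187)·2067/49 = 5.6981959 × 10^7.
Public: 13778²·(1 − 1982/13778)·3960/1982 = 3.2472257 × 10^8.
Sum = 3.8170453 × 10^8.
SE = √(3.8170453 × 10^8) = 19537.3.

19537.3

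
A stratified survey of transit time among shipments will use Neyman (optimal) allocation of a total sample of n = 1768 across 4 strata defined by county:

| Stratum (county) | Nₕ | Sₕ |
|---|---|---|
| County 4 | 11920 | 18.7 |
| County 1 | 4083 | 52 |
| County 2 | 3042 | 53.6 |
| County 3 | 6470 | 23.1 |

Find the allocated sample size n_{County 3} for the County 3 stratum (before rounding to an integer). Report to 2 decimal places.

Neyman allocation: nₕ = n·NₕSₕ / Σⱼ NⱼSⱼ.
Σ NⱼSⱼ = 11920·18.7 + 4083·52 + 3042·53.6 + 6470·23.1 = 747728.2.
n_{County 3} = 1768·6470·23.1 / 747728.2 = 353.39.

353.39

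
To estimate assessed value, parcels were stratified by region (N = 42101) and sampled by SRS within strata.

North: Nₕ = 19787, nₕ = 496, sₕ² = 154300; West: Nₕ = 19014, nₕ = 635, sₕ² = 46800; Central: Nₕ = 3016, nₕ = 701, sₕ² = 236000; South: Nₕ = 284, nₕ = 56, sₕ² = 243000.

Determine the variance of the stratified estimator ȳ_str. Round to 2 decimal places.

83.01

Var(ȳ_str) = Σₕ Wₕ²(1 − fₕ)sₕ²/nₕ with Wₕ = Nₕ/N, N = 42101.
North: Wₕ = 0.46998884; term = 0.46998884²·(1 − 0.02506696)·154300/496 = 66.993724.
West: Wₕ = 0.45162823; term = 0.45162823²·(1 − 0.03339644)·46800/635 = 14.530571.
Central: Wₕ = 0.07163725; term = 0.07163725²·(1 − 0.23242706)·236000/701 = 1.3261465.
South: Wₕ = 0.00674568; term = 0.00674568²·(1 − 0.19718310)·243000/56 = 0.15852093.
Sum = 83.008962.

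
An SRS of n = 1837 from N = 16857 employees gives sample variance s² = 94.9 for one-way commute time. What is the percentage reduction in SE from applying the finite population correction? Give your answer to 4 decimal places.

f = n/N = 1837/16857 = 0.10897550.
SE_no-fpc = √(s²/n) = 0.22728906; SE_fpc = √((1−f)s²/n) = 0.21454745.
Ratio = √(1−f) = 0.94394094. Reduction = 100·(1 − 0.94394094) = 5.6059%.

5.6059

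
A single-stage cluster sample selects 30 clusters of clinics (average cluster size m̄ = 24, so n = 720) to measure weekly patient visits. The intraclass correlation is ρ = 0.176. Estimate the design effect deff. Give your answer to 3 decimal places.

deff = 1 + (24 − 1)·0.176 = 1 + 4.048 = 5.048.

5.048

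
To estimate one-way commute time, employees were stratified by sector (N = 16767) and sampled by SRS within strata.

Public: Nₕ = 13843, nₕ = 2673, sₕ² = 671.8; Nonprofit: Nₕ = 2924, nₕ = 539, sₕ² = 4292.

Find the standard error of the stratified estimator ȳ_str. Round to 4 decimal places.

0.5794

Var(ȳ_str) = Σₕ Wₕ²(1 − fₕ)sₕ²/nₕ with Wₕ = Nₕ/N, N = 16767.
Public: Wₕ = 0.82560983; term = 0.82560983²·(1 − 0.19309398)·671.8/2673 = 0.13823363.
Nonprofit: Wₕ = 0.17439017; term = 0.17439017²·(1 − 0.18433653)·4292/539 = 0.19752677.
Sum = 0.3357604.
SE = √(0.3357604) = 0.5794.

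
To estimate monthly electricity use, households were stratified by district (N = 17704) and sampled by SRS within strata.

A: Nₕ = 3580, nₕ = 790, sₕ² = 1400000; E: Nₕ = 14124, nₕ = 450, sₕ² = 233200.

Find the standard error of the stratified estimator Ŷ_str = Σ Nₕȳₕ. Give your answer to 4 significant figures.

Var(Ŷ_str) = Σₕ Nₕ²(1 − fₕ)sₕ²/nₕ.
A: 3580²·(1 − 790/3580)·1400000/790 = 1.7700608 × 10^10.
E: 14124²·(1 − 450/14124)·233200/450 = 1.0008507 × 10^11.
Sum = 1.1778568 × 10^11.
SE = √(1.1778568 × 10^11) = 343200.

343200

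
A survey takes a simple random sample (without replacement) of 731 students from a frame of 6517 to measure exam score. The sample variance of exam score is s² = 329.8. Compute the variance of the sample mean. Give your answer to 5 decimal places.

0.40056

Under SRS without replacement, Var(ȳ) = (1 − f)·s²/n with f = n/N = 731/6517 = 0.11216818.
Var(ȳ) = (1 − 0.11216818)·329.8/731 = 0.88783182·0.45116279 = 0.40055668.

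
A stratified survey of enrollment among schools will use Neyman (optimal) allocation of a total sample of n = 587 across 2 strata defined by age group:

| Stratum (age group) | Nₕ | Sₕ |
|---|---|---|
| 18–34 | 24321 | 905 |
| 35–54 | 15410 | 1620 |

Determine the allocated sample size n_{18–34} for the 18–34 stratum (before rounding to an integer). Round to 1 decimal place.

275.0

Neyman allocation: nₕ = n·NₕSₕ / Σⱼ NⱼSⱼ.
Σ NⱼSⱼ = 24321·905 + 15410·1620 = 4.6974705 × 10^7.
n_{18–34} = 587·24321·905 / (4.6974705 × 10^7) = 275.0.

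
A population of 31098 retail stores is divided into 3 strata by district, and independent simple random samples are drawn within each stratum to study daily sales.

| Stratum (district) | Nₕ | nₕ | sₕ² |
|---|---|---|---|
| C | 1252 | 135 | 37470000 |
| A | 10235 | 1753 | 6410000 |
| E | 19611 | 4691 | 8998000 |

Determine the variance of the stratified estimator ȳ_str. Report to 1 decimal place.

Var(ȳ_str) = Σₕ Wₕ²(1 − fₕ)sₕ²/nₕ with Wₕ = Nₕ/N, N = 31098.
C: Wₕ = 0.04025982; term = 0.04025982²·(1 − 0.10782748)·37470000/135 = 401.36778.
A: Wₕ = 0.32912084; term = 0.32912084²·(1 − 0.17127504)·6410000/1753 = 328.24439.
E: Wₕ = 0.63061933; term = 0.63061933²·(1 − 0.23920249)·8998000/4691 = 580.34226.
Sum = 1309.9544.

1310.0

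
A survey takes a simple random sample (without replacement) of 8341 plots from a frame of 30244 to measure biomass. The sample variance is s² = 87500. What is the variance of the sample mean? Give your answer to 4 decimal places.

Under SRS without replacement, Var(ȳ) = (1 − f)·s²/n with f = n/N = 8341/30244 = 0.27579024.
Var(ȳ) = (1 − 0.27579024)·87500/8341 = 0.72420976·10.490349 = 7.5972131.

7.5972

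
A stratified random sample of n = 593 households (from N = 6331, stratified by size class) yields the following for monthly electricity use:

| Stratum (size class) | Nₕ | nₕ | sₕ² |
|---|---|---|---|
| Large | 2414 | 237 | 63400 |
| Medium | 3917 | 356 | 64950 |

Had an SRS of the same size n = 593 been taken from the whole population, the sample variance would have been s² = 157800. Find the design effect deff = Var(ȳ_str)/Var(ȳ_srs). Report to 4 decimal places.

0.4087

Var(ȳ_str) = Σ Wₕ²(1−fₕ)sₕ²/nₕ with Wₕ = Nₕ/6331:
  Large: (2414/6331)²·(1−237/2414)·63400/237 = 35.07454
  Medium: (3917/6331)²·(1−356/3917)·64950/356 = 63.490694
  → Var(ȳ_str) = 98.565234.
Var(ȳ_srs) = (1 − 593/6331)·157800/593 = 241.17958.
deff = 98.565234 / 241.17958 = 0.4087.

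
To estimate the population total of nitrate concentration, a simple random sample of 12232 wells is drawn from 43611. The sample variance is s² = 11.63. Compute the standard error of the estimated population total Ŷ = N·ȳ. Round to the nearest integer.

1141

Var(Ŷ) = N²·Var(ȳ) = N²·(1 − n/N)·s²/n.
f = 12232/43611 = 0.28047970; Var(ȳ) = 0.71952030·11.63/12232 = 6.8410899 × 10^-4.
Var(Ŷ) = 43611² · (6.8410899 × 10^-4) = 1.3011201 × 10^6.
SE(Ŷ) = √(1.3011201 × 10^6) = 1141.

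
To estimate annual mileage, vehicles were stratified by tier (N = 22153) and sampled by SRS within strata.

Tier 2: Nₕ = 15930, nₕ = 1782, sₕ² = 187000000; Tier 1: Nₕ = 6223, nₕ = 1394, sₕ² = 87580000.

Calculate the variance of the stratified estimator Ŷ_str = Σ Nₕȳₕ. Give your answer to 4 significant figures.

2.554 × 10^13

Var(Ŷ_str) = Σₕ Nₕ²(1 − fₕ)sₕ²/nₕ.
Tier 2: 15930²·(1 − 1782/15930)·187000000/1782 = 2.365074 × 10^13.
Tier 1: 6223²·(1 − 1394/6223)·87580000/1394 = 1.8879878 × 10^12.
Sum = 2.5538728 × 10^13.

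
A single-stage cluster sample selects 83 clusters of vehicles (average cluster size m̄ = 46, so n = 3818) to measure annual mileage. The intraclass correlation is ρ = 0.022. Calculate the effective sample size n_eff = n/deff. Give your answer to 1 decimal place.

1918.6

deff = 1 + (46 − 1)·0.022 = 1 + 0.99 = 1.99.
n_eff = 3818 / 1.99 = 1918.6.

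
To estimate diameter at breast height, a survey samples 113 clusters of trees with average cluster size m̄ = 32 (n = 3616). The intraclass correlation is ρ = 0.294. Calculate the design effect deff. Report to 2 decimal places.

deff = 1 + (32 − 1)·0.294 = 1 + 9.114 = 10.114.

10.11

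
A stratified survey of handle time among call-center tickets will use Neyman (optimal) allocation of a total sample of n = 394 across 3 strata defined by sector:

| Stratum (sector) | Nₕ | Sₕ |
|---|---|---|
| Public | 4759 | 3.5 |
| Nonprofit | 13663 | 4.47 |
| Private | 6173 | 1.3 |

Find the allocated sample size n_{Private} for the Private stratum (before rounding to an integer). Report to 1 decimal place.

36.9

Neyman allocation: nₕ = n·NₕSₕ / Σⱼ NⱼSⱼ.
Σ NⱼSⱼ = 4759·3.5 + 13663·4.47 + 6173·1.3 = 85755.01.
n_{Private} = 394·6173·1.3 / 85755.01 = 36.9.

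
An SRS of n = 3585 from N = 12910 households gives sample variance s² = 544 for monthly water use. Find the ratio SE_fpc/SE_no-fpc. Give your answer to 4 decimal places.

0.8499

f = n/N = 3585/12910 = 0.27769171.
SE_no-fpc = √(s²/n) = 0.38954252; SE_fpc = √((1−f)s²/n) = 0.33106721.
Ratio = √(1−f) = 0.84988722.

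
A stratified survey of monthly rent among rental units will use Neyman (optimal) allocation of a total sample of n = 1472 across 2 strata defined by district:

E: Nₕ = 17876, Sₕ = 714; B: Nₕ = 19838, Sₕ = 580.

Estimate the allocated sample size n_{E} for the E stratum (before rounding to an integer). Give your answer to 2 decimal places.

774.13

Neyman allocation: nₕ = n·NₕSₕ / Σⱼ NⱼSⱼ.
Σ NⱼSⱼ = 17876·714 + 19838·580 = 2.4269504 × 10^7.
n_{E} = 1472·17876·714 / (2.4269504 × 10^7) = 774.13.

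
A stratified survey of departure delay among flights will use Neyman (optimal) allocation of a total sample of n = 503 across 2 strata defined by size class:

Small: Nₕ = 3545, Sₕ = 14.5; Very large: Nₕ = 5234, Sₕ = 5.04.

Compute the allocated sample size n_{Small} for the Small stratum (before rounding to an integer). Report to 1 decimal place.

Neyman allocation: nₕ = n·NₕSₕ / Σⱼ NⱼSⱼ.
Σ NⱼSⱼ = 3545·14.5 + 5234·5.04 = 77781.86.
n_{Small} = 503·3545·14.5 / 77781.86 = 332.4.

332.4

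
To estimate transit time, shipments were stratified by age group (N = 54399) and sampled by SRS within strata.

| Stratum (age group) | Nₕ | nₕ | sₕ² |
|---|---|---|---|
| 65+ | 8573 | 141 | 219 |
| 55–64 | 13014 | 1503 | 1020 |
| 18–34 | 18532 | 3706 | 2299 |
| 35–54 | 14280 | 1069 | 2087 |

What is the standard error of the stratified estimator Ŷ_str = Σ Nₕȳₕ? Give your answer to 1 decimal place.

Var(Ŷ_str) = Σₕ Nₕ²(1 − fₕ)sₕ²/nₕ.
65+: 8573²·(1 − 141/8573)·219/141 = 1.1227639 × 10^8.
55–64: 13014²·(1 − 1503/13014)·1020/1503 = 1.016635 × 10^8.
18–34: 18532²·(1 − 3706/18532)·2299/3706 = 1.7044326 × 10^8.
35–54: 14280²·(1 − 1069/14280)·2087/1069 = 3.6830587 × 10^8.
Sum = 7.5268902 × 10^8.
SE = √(7.5268902 × 10^8) = 27435.2.

27435.2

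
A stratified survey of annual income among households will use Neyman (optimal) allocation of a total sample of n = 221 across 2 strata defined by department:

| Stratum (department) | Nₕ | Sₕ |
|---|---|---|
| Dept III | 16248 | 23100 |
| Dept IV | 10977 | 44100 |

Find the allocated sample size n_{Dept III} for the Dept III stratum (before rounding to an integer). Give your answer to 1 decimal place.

96.5

Neyman allocation: nₕ = n·NₕSₕ / Σⱼ NⱼSⱼ.
Σ NⱼSⱼ = 16248·23100 + 10977·44100 = 8.594145 × 10^8.
n_{Dept III} = 221·16248·23100 / (8.594145 × 10^8) = 96.5.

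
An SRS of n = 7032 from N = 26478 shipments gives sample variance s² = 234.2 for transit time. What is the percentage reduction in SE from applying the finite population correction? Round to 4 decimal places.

f = n/N = 7032/26478 = 0.26557897.
SE_no-fpc = √(s²/n) = 0.18249628; SE_fpc = √((1−f)s²/n) = 0.15639633.
Ratio = √(1−f) = 0.85698368. Reduction = 100·(1 − 0.85698368) = 14.3016%.

14.3016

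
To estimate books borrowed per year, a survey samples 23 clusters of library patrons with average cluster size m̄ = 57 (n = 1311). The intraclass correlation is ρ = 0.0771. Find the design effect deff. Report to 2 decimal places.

deff = 1 + (57 − 1)·0.0771 = 1 + 4.3176 = 5.3176.

5.32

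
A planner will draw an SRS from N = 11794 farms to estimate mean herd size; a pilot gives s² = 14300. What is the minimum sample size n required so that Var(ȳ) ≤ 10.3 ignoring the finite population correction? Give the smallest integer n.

Without fpc, n₀ = s²/D = 14300/10.3 = 1388.3495.
Rounding up, n = 1389.

1389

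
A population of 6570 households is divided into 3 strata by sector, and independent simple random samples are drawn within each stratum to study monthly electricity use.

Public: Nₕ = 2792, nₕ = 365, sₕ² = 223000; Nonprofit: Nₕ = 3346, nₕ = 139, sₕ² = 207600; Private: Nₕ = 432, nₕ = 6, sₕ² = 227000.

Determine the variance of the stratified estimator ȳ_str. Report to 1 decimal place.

Var(ȳ_str) = Σₕ Wₕ²(1 − fₕ)sₕ²/nₕ with Wₕ = Nₕ/N, N = 6570.
Public: Wₕ = 0.42496195; term = 0.42496195²·(1 − 0.13073066)·223000/365 = 95.910565.
Nonprofit: Wₕ = 0.50928463; term = 0.50928463²·(1 − 0.04154214)·207600/139 = 371.2844.
Private: Wₕ = 0.06575342; term = 0.06575342²·(1 − 0.01388889)·227000/6 = 161.30106.
Sum = 628.49603.

628.5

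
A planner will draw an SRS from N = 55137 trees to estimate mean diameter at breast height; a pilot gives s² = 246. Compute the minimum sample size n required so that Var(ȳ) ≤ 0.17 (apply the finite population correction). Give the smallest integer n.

1411

Without fpc, n₀ = s²/D = 246/0.17 = 1447.0588.
With fpc, (1 − n/N)·s²/n ≤ D requires n ≥ n₀/(1 + n₀/N) = 1447.0588/(1 + 1447.0588/55137) = 1410.0523.
Rounding up, n = 1411.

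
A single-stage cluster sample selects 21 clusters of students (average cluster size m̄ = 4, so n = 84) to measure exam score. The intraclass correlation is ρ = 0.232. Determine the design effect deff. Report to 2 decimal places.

1.70

deff = 1 + (4 − 1)·0.232 = 1 + 0.696 = 1.696.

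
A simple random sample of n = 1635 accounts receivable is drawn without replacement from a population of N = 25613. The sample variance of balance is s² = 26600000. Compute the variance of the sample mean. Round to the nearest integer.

Under SRS without replacement, Var(ȳ) = (1 − f)·s²/n with f = n/N = 1635/25613 = 0.06383477.
Var(ȳ) = (1 − 0.06383477)·26600000/1635 = 0.93616523·16269.113 = 15230.578.

15231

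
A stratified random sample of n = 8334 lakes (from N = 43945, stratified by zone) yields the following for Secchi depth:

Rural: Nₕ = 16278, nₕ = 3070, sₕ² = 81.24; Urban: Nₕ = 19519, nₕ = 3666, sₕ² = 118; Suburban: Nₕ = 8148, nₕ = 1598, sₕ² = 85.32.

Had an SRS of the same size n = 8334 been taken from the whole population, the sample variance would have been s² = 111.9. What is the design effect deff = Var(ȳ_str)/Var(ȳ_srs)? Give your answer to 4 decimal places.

Var(ȳ_str) = Σ Wₕ²(1−fₕ)sₕ²/nₕ with Wₕ = Nₕ/43945:
  Rural: (16278/43945)²·(1−3070/16278)·81.24/3070 = 0.0029461219
  Urban: (19519/43945)²·(1−3666/19519)·118/3666 = 0.0051575047
  Suburban: (8148/43945)²·(1−1598/8148)·85.32/1598 = 0.001475528
  → Var(ȳ_str) = 0.0095791546.
Var(ȳ_srs) = (1 − 8334/43945)·111.9/8334 = 0.010880561.
deff = 0.0095791546 / 0.010880561 = 0.8804.

0.8804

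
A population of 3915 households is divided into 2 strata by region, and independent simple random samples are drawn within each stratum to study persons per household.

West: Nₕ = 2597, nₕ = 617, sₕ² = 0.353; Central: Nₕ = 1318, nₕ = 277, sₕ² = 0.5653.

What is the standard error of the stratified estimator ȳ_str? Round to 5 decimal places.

Var(ȳ_str) = Σₕ Wₕ²(1 − fₕ)sₕ²/nₕ with Wₕ = Nₕ/N, N = 3915.
West: Wₕ = 0.66334610; term = 0.66334610²·(1 − 0.23758183)·0.353/617 = 1.9193896 × 10^-4.
Central: Wₕ = 0.33665390; term = 0.33665390²·(1 − 0.21016692)·0.5653/277 = 1.8268455 × 10^-4.
Sum = 3.7462351 × 10^-4.
SE = √(3.7462351 × 10^-4) = 0.01936.

0.01936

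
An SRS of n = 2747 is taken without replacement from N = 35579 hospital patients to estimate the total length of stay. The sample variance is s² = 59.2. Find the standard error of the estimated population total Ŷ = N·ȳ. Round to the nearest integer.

Var(Ŷ) = N²·Var(ȳ) = N²·(1 − n/N)·s²/n.
f = 2747/35579 = 0.07720847; Var(ȳ) = 0.92279153·59.2/2747 = 0.01988688.
Var(Ŷ) = 35579² · 0.01988688 = 2.517411 × 10^7.
SE(Ŷ) = √(2.517411 × 10^7) = 5017.

5017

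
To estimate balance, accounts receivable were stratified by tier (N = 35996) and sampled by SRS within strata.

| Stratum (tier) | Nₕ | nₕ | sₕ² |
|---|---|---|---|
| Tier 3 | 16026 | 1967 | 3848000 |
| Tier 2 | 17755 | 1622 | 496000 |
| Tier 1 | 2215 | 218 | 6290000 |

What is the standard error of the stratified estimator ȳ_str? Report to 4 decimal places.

22.5006

Var(ȳ_str) = Σₕ Wₕ²(1 − fₕ)sₕ²/nₕ with Wₕ = Nₕ/N, N = 35996.
Tier 3: Wₕ = 0.44521614; term = 0.44521614²·(1 − 0.12273805)·3848000/1967 = 340.17452.
Tier 2: Wₕ = 0.49324925; term = 0.49324925²·(1 − 0.09135455)·496000/1622 = 67.601783.
Tier 1: Wₕ = 0.06153461; term = 0.06153461²·(1 − 0.09841986)·6290000/218 = 98.500279.
Sum = 506.27658.
SE = √(506.27658) = 22.5006.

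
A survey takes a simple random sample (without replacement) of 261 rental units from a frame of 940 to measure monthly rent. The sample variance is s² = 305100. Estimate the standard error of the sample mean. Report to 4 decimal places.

29.0584

Under SRS without replacement, Var(ȳ) = (1 − f)·s²/n with f = n/N = 261/940 = 0.27765957.
Var(ȳ) = (1 − 0.27765957)·305100/261 = 0.72234043·1168.9655 = 844.39105.
SE(ȳ) = √(844.39105) = 29.0584.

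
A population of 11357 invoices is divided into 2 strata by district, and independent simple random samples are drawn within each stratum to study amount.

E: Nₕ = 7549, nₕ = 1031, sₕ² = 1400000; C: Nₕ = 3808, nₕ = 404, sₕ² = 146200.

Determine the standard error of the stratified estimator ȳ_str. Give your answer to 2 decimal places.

23.55

Var(ȳ_str) = Σₕ Wₕ²(1 − fₕ)sₕ²/nₕ with Wₕ = Nₕ/N, N = 11357.
E: Wₕ = 0.66470018; term = 0.66470018²·(1 − 0.13657438)·1400000/1031 = 518.01925.
C: Wₕ = 0.33529982; term = 0.33529982²·(1 − 0.10609244)·146200/404 = 36.368488.
Sum = 554.38774.
SE = √(554.38774) = 23.55.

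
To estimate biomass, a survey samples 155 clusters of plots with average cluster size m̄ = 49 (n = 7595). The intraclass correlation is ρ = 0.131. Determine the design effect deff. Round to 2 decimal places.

7.29

deff = 1 + (49 − 1)·0.131 = 1 + 6.288 = 7.288.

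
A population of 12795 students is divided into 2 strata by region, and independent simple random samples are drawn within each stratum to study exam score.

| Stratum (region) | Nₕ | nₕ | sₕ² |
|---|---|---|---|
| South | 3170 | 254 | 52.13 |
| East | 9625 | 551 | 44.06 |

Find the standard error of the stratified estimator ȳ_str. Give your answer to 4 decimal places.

Var(ȳ_str) = Σₕ Wₕ²(1 − fₕ)sₕ²/nₕ with Wₕ = Nₕ/N, N = 12795.
South: Wₕ = 0.24775303; term = 0.24775303²·(1 − 0.08012618)·52.13/254 = 0.011588313.
East: Wₕ = 0.75224697; term = 0.75224697²·(1 − 0.05724675)·44.06/551 = 0.042659114.
Sum = 0.054247427.
SE = √(0.054247427) = 0.2329.

0.2329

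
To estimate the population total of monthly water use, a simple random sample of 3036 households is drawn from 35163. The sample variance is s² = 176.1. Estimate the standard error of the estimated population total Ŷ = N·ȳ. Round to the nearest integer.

8095

Var(Ŷ) = N²·Var(ȳ) = N²·(1 − n/N)·s²/n.
f = 3036/35163 = 0.08634076; Var(ȳ) = 0.91365924·176.1/3036 = 0.052995847.
Var(Ŷ) = 35163² · 0.052995847 = 6.5526003 × 10^7.
SE(Ŷ) = √(6.5526003 × 10^7) = 8095.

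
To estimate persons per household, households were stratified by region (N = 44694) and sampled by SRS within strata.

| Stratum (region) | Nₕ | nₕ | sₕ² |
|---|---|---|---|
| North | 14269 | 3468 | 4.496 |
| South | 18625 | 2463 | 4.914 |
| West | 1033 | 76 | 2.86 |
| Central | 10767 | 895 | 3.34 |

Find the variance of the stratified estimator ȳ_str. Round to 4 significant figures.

6.179 × 10^-4

Var(ȳ_str) = Σₕ Wₕ²(1 − fₕ)sₕ²/nₕ with Wₕ = Nₕ/N, N = 44694.
North: Wₕ = 0.31925986; term = 0.31925986²·(1 − 0.24304436)·4.496/3468 = 1.0002447 × 10^-4.
South: Wₕ = 0.41672260; term = 0.41672260²·(1 − 0.13224161)·4.914/2463 = 3.0065171 × 10^-4.
West: Wₕ = 0.02311272; term = 0.02311272²·(1 − 0.07357212)·2.86/76 = 1.8623712 × 10^-5.
Central: Wₕ = 0.24090482; term = 0.24090482²·(1 − 0.08312436)·3.34/895 = 1.9857512 × 10^-4.
Sum = 6.1787501 × 10^-4.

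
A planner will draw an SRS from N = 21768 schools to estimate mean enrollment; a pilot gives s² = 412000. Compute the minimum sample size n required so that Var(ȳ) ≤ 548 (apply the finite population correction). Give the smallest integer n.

727

Without fpc, n₀ = s²/D = 412000/548 = 751.8248.
With fpc, (1 − n/N)·s²/n ≤ D requires n ≥ n₀/(1 + n₀/N) = 751.8248/(1 + 751.8248/21768) = 726.7251.
Rounding up, n = 727.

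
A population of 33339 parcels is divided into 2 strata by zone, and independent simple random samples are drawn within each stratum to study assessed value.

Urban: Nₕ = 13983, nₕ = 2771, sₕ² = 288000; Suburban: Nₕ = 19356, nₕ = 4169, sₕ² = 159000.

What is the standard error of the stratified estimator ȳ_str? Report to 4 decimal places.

Var(ȳ_str) = Σₕ Wₕ²(1 − fₕ)sₕ²/nₕ with Wₕ = Nₕ/N, N = 33339.
Urban: Wₕ = 0.41941870; term = 0.41941870²·(1 − 0.19816921)·288000/2771 = 14.66001.
Suburban: Wₕ = 0.58058130; term = 0.58058130²·(1 − 0.21538541)·159000/4169 = 10.086667.
Sum = 24.746677.
SE = √(24.746677) = 4.9746.

4.9746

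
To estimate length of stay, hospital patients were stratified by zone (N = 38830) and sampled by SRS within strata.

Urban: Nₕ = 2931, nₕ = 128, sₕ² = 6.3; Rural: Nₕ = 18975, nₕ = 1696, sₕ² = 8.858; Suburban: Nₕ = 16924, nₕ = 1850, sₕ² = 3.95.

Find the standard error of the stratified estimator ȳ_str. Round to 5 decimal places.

0.04201

Var(ȳ_str) = Σₕ Wₕ²(1 − fₕ)sₕ²/nₕ with Wₕ = Nₕ/N, N = 38830.
Urban: Wₕ = 0.07548287; term = 0.07548287²·(1 − 0.04367110)·6.3/128 = 2.6818514 × 10^-4.
Rural: Wₕ = 0.48866856; term = 0.48866856²·(1 − 0.08938076)·8.858/1696 = 0.0011357309.
Suburban: Wₕ = 0.43584857; term = 0.43584857²·(1 − 0.10931222)·3.95/1850 = 3.6126186 × 10^-4.
Sum = 0.0017651779.
SE = √(0.0017651779) = 0.04201.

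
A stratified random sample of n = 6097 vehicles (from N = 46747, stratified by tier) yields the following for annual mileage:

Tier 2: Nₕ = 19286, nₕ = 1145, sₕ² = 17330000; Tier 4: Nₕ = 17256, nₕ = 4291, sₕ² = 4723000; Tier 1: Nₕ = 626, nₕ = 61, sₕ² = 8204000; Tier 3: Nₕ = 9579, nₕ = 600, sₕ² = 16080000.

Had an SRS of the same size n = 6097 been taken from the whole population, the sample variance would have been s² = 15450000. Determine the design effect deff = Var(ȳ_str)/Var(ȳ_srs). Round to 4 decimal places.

Var(ȳ_str) = Σ Wₕ²(1−fₕ)sₕ²/nₕ with Wₕ = Nₕ/46747:
  Tier 2: (19286/46747)²·(1−1145/19286)·17330000/1145 = 2423.1984
  Tier 4: (17256/46747)²·(1−4291/17256)·4723000/4291 = 112.68461
  Tier 1: (626/46747)²·(1−61/626)·8204000/61 = 21.767628
  Tier 3: (9579/46747)²·(1−600/9579)·16080000/600 = 1054.8129
  → Var(ȳ_str) = 3612.4635.
Var(ȳ_srs) = (1 − 6097/46747)·15450000/6097 = 2203.5306.
deff = 3612.4635 / 2203.5306 = 1.6394.

1.6394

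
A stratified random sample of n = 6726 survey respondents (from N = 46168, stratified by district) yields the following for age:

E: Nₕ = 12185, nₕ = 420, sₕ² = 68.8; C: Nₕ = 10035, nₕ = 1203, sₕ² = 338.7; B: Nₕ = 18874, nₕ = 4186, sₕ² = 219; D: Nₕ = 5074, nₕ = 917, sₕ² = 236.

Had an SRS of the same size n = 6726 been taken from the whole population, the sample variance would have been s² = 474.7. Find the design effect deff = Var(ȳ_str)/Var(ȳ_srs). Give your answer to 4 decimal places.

0.5320

Var(ȳ_str) = Σ Wₕ²(1−fₕ)sₕ²/nₕ with Wₕ = Nₕ/46168:
  E: (12185/46168)²·(1−420/12185)·68.8/420 = 0.011017283
  C: (10035/46168)²·(1−1203/10035)·338.7/1203 = 0.011706953
  B: (18874/46168)²·(1−4186/18874)·219/4186 = 0.0068043929
  D: (5074/46168)²·(1−917/5074)·236/917 = 0.0025467777
  → Var(ȳ_str) = 0.032075407.
Var(ȳ_srs) = (1 − 6726/46168)·474.7/6726 = 0.060294852.
deff = 0.032075407 / 0.060294852 = 0.5320.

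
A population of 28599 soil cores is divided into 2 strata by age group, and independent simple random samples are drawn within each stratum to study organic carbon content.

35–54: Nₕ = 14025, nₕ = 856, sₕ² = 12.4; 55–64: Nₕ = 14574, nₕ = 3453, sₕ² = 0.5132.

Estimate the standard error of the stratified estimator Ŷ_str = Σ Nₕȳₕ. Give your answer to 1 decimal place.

1643.0

Var(Ŷ_str) = Σₕ Nₕ²(1 − fₕ)sₕ²/nₕ.
35–54: 14025²·(1 − 856/14025)·12.4/856 = 2.6754916 × 10^6.
55–64: 14574²·(1 − 3453/14574)·0.5132/3453 = 24088.662.
Sum = 2.6995803 × 10^6.
SE = √(2.6995803 × 10^6) = 1643.0.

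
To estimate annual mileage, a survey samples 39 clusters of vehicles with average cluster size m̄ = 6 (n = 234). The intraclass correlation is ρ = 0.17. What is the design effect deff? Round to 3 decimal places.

deff = 1 + (6 − 1)·0.17 = 1 + 0.85 = 1.85.

1.850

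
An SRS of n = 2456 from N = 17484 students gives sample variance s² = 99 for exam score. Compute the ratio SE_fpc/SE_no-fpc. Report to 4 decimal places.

0.9271

f = n/N = 2456/17484 = 0.14047129.
SE_no-fpc = √(s²/n) = 0.20077213; SE_fpc = √((1−f)s²/n) = 0.18613739.
Ratio = √(1−f) = 0.92710771.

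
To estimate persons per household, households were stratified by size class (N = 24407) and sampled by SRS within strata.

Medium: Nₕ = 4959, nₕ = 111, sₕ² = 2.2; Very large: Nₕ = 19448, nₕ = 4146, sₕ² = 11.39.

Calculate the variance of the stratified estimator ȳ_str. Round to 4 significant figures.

0.002172

Var(ȳ_str) = Σₕ Wₕ²(1 − fₕ)sₕ²/nₕ with Wₕ = Nₕ/N, N = 24407.
Medium: Wₕ = 0.20317942; term = 0.20317942²·(1 − 0.02238355)·2.2/111 = 7.9988512 × 10^-4.
Very large: Wₕ = 0.79682058; term = 0.79682058²·(1 − 0.21318387)·11.39/4146 = 0.0013724255.
Sum = 0.0021723106.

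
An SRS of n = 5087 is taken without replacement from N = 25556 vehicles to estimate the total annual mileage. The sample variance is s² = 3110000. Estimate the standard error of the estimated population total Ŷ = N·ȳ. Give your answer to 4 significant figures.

565500

Var(Ŷ) = N²·Var(ȳ) = N²·(1 − n/N)·s²/n.
f = 5087/25556 = 0.19905306; Var(ȳ) = 0.80094694·3110000/5087 = 489.66876.
Var(Ŷ) = 25556² · 489.66876 = 3.1980714 × 10^11.
SE(Ŷ) = √(3.1980714 × 10^11) = 565500.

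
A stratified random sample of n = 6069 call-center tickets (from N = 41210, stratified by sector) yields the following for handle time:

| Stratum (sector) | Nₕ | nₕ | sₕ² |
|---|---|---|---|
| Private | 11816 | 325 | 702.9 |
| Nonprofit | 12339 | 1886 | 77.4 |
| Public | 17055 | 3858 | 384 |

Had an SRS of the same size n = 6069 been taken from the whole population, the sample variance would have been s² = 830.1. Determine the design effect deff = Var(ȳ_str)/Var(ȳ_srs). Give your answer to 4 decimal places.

Var(ȳ_str) = Σ Wₕ²(1−fₕ)sₕ²/nₕ with Wₕ = Nₕ/41210:
  Private: (11816/41210)²·(1−325/11816)·702.9/325 = 0.17291524
  Nonprofit: (12339/41210)²·(1−1886/12339)·77.4/1886 = 0.0031168432
  Public: (17055/41210)²·(1−3858/17055)·384/3858 = 0.013191395
  → Var(ȳ_str) = 0.18922348.
Var(ȳ_srs) = (1 − 6069/41210)·830.1/6069 = 0.11663389.
deff = 0.18922348 / 0.11663389 = 1.6224.

1.6224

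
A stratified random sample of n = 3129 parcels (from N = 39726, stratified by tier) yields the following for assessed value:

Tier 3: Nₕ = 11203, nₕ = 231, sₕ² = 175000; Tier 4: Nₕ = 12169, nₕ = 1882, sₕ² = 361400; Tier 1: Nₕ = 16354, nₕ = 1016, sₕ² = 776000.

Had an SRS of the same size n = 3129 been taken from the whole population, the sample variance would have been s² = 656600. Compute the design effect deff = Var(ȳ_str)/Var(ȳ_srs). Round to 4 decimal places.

Var(ȳ_str) = Σ Wₕ²(1−fₕ)sₕ²/nₕ with Wₕ = Nₕ/39726:
  Tier 3: (11203/39726)²·(1−231/11203)·175000/231 = 59.006048
  Tier 4: (12169/39726)²·(1−1882/12169)·361400/1882 = 15.232195
  Tier 1: (16354/39726)²·(1−1016/16354)·776000/1016 = 121.39787
  → Var(ȳ_str) = 195.63611.
Var(ȳ_srs) = (1 − 3129/39726)·656600/3129 = 193.31518.
deff = 195.63611 / 193.31518 = 1.0120.

1.0120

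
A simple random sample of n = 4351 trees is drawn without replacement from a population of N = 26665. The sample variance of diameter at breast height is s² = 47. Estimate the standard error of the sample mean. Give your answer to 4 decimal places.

Under SRS without replacement, Var(ȳ) = (1 − f)·s²/n with f = n/N = 4351/26665 = 0.16317270.
Var(ȳ) = (1 − 0.16317270)·47/4351 = 0.83682730·0.010802114 = 0.0090395043.
SE(ȳ) = √(0.0090395043) = 0.0951.

0.0951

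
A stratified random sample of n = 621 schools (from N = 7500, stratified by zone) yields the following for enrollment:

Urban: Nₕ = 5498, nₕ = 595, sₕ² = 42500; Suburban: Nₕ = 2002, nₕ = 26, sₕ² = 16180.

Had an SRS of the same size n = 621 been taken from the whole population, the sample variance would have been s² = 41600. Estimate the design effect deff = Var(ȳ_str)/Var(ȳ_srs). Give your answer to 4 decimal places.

1.2694

Var(ȳ_str) = Σ Wₕ²(1−fₕ)sₕ²/nₕ with Wₕ = Nₕ/7500:
  Urban: (5498/7500)²·(1−595/5498)·42500/595 = 34.230723
  Suburban: (2002/7500)²·(1−26/2002)·16180/26 = 43.765678
  → Var(ȳ_str) = 77.996401.
Var(ȳ_srs) = (1 − 621/7500)·41600/621 = 61.442061.
deff = 77.996401 / 61.442061 = 1.2694.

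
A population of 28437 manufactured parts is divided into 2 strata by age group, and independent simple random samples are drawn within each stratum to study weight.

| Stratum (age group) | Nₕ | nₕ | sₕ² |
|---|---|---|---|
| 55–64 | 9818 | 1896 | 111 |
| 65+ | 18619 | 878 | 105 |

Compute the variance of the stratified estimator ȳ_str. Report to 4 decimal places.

Var(ȳ_str) = Σₕ Wₕ²(1 − fₕ)sₕ²/nₕ with Wₕ = Nₕ/N, N = 28437.
55–64: Wₕ = 0.34525442; term = 0.34525442²·(1 − 0.19311469)·111/1896 = 0.0056308629.
65+: Wₕ = 0.65474558; term = 0.65474558²·(1 − 0.04715613)·105/878 = 0.048849675.
Sum = 0.054480538.

0.0545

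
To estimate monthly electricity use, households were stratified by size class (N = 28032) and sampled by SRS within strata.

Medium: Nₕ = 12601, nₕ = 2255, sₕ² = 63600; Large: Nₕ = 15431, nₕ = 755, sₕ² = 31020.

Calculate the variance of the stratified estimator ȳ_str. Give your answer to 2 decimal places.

Var(ȳ_str) = Σₕ Wₕ²(1 − fₕ)sₕ²/nₕ with Wₕ = Nₕ/N, N = 28032.
Medium: Wₕ = 0.44952197; term = 0.44952197²·(1 − 0.17895405)·63600/2255 = 4.6792892.
Large: Wₕ = 0.55047803; term = 0.55047803²·(1 − 0.04892748)·31020/755 = 11.841002.
Sum = 16.520291.

16.52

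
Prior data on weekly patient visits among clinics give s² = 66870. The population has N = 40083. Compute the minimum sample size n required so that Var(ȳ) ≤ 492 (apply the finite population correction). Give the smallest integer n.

136

Without fpc, n₀ = s²/D = 66870/492 = 135.9146.
With fpc, (1 − n/N)·s²/n ≤ D requires n ≥ n₀/(1 + n₀/N) = 135.9146/(1 + 135.9146/40083) = 135.4553.
Rounding up, n = 136.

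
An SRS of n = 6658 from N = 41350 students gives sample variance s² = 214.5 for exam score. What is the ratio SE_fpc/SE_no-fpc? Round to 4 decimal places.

f = n/N = 6658/41350 = 0.16101572.
SE_no-fpc = √(s²/n) = 0.17949062; SE_fpc = √((1−f)s²/n) = 0.16440638.
Ratio = √(1−f) = 0.91596085.

0.9160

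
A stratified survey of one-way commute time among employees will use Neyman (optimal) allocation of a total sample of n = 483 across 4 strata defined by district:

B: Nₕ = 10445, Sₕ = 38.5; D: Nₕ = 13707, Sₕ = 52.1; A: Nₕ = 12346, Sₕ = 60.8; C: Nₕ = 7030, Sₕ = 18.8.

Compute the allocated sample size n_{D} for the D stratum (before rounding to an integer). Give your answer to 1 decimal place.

Neyman allocation: nₕ = n·NₕSₕ / Σⱼ NⱼSⱼ.
Σ NⱼSⱼ = 10445·38.5 + 13707·52.1 + 12346·60.8 + 7030·18.8 = 1.999068 × 10^6.
n_{D} = 483·13707·52.1 / (1.999068 × 10^6) = 172.5.

172.5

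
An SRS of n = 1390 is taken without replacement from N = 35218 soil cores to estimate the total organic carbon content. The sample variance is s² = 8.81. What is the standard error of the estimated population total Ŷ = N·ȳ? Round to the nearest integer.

2748

Var(Ŷ) = N²·Var(ȳ) = N²·(1 − n/N)·s²/n.
f = 1390/35218 = 0.03946845; Var(ȳ) = 0.96053155·8.81/1390 = 0.0060879733.
Var(Ŷ) = 35218² · 0.0060879733 = 7.5509591 × 10^6.
SE(Ŷ) = √(7.5509591 × 10^6) = 2748.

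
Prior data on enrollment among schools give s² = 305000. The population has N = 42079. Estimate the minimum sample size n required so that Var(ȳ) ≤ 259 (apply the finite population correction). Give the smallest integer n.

1146

Without fpc, n₀ = s²/D = 305000/259 = 1177.6062.
With fpc, (1 − n/N)·s²/n ≤ D requires n ≥ n₀/(1 + n₀/N) = 1177.6062/(1 + 1177.6062/42079) = 1145.5474.
Rounding up, n = 1146.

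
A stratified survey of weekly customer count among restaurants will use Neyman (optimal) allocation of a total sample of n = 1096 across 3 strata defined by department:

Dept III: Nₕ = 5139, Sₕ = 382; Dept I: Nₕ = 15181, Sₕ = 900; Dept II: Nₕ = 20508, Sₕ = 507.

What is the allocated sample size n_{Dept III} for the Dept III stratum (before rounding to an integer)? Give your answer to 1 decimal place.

Neyman allocation: nₕ = n·NₕSₕ / Σⱼ NⱼSⱼ.
Σ NⱼSⱼ = 5139·382 + 15181·900 + 20508·507 = 2.6023554 × 10^7.
n_{Dept III} = 1096·5139·382 / (2.6023554 × 10^7) = 82.7.

82.7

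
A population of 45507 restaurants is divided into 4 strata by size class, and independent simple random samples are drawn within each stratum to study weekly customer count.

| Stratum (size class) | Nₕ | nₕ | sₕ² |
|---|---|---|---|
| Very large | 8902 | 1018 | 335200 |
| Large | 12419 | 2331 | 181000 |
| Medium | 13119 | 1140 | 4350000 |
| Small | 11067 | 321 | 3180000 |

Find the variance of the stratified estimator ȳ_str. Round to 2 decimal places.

Var(ȳ_str) = Σₕ Wₕ²(1 − fₕ)sₕ²/nₕ with Wₕ = Nₕ/N, N = 45507.
Very large: Wₕ = 0.19561826; term = 0.19561826²·(1 − 0.11435632)·335200/1018 = 11.159225.
Large: Wₕ = 0.27290307; term = 0.27290307²·(1 − 0.18769627)·181000/2331 = 4.6975519.
Medium: Wₕ = 0.28828532; term = 0.28828532²·(1 − 0.08689687)·4350000/1140 = 289.56715.
Small: Wₕ = 0.24319335; term = 0.24319335²·(1 − 0.02900515)·3180000/321 = 568.9085.
Sum = 874.33243.

874.33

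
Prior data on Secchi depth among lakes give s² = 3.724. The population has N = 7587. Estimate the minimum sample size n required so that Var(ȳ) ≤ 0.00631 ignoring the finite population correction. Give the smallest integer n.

Without fpc, n₀ = s²/D = 3.724/0.00631 = 590.1743.
Rounding up, n = 591.

591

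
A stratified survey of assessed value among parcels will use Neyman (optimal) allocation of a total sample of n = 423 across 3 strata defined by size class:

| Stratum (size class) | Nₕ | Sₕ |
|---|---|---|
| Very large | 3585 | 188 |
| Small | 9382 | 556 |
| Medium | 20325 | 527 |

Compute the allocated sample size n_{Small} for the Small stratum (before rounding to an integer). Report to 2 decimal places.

Neyman allocation: nₕ = n·NₕSₕ / Σⱼ NⱼSⱼ.
Σ NⱼSⱼ = 3585·188 + 9382·556 + 20325·527 = 1.6601647 × 10^7.
n_{Small} = 423·9382·556 / (1.6601647 × 10^7) = 132.91.

132.91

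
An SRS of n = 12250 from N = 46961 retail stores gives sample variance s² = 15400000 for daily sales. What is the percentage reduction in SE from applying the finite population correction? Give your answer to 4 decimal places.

14.0264

f = n/N = 12250/46961 = 0.26085475.
SE_no-fpc = √(s²/n) = 35.45621; SE_fpc = √((1−f)s²/n) = 30.482965.
Ratio = √(1−f) = 0.85973557. Reduction = 100·(1 − 0.85973557) = 14.0264%.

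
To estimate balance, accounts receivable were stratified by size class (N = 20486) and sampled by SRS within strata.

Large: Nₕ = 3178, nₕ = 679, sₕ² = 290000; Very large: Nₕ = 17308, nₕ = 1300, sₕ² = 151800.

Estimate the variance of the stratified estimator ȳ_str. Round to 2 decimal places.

Var(ȳ_str) = Σₕ Wₕ²(1 − fₕ)sₕ²/nₕ with Wₕ = Nₕ/N, N = 20486.
Large: Wₕ = 0.15513033; term = 0.15513033²·(1 − 0.21365639)·290000/679 = 8.0822827.
Very large: Wₕ = 0.84486967; term = 0.84486967²·(1 − 0.07510978)·151800/1300 = 77.09.
Sum = 85.172283.

85.17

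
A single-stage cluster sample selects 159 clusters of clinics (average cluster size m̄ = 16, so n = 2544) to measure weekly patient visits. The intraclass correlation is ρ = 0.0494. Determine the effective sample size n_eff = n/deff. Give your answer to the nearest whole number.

deff = 1 + (16 − 1)·0.0494 = 1 + 0.741 = 1.741.
n_eff = 2544 / 1.741 = 1461.

1461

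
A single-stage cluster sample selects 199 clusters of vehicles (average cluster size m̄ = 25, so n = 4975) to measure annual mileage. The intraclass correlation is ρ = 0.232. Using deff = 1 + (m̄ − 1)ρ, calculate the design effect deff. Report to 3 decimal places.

deff = 1 + (25 − 1)·0.232 = 1 + 5.568 = 6.568.

6.568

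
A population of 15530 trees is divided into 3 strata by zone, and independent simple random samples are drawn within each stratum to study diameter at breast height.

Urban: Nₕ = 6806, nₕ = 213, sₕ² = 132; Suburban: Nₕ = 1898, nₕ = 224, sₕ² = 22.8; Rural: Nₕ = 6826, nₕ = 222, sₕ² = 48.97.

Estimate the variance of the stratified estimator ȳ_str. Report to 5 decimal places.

0.15787

Var(ȳ_str) = Σₕ Wₕ²(1 − fₕ)sₕ²/nₕ with Wₕ = Nₕ/N, N = 15530.
Urban: Wₕ = 0.43824855; term = 0.43824855²·(1 − 0.03129592)·132/213 = 0.11529924.
Suburban: Wₕ = 0.12221507; term = 0.12221507²·(1 − 0.11801897)·22.8/224 = 0.0013408975.
Rural: Wₕ = 0.43953638; term = 0.43953638²·(1 − 0.03252271)·48.97/222 = 0.041229452.
Sum = 0.15786959.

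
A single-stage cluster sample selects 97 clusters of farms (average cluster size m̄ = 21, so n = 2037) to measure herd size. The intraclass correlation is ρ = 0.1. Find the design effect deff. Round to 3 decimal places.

deff = 1 + (21 − 1)·0.1 = 1 + 2 = 3.

3.000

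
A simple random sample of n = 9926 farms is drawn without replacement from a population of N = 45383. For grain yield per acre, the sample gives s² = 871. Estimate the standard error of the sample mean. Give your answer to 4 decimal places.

Under SRS without replacement, Var(ȳ) = (1 − f)·s²/n with f = n/N = 9926/45383 = 0.21871626.
Var(ȳ) = (1 − 0.21871626)·871/9926 = 0.78128374·0.087749345 = 0.068557137.
SE(ȳ) = √(0.068557137) = 0.2618.

0.2618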